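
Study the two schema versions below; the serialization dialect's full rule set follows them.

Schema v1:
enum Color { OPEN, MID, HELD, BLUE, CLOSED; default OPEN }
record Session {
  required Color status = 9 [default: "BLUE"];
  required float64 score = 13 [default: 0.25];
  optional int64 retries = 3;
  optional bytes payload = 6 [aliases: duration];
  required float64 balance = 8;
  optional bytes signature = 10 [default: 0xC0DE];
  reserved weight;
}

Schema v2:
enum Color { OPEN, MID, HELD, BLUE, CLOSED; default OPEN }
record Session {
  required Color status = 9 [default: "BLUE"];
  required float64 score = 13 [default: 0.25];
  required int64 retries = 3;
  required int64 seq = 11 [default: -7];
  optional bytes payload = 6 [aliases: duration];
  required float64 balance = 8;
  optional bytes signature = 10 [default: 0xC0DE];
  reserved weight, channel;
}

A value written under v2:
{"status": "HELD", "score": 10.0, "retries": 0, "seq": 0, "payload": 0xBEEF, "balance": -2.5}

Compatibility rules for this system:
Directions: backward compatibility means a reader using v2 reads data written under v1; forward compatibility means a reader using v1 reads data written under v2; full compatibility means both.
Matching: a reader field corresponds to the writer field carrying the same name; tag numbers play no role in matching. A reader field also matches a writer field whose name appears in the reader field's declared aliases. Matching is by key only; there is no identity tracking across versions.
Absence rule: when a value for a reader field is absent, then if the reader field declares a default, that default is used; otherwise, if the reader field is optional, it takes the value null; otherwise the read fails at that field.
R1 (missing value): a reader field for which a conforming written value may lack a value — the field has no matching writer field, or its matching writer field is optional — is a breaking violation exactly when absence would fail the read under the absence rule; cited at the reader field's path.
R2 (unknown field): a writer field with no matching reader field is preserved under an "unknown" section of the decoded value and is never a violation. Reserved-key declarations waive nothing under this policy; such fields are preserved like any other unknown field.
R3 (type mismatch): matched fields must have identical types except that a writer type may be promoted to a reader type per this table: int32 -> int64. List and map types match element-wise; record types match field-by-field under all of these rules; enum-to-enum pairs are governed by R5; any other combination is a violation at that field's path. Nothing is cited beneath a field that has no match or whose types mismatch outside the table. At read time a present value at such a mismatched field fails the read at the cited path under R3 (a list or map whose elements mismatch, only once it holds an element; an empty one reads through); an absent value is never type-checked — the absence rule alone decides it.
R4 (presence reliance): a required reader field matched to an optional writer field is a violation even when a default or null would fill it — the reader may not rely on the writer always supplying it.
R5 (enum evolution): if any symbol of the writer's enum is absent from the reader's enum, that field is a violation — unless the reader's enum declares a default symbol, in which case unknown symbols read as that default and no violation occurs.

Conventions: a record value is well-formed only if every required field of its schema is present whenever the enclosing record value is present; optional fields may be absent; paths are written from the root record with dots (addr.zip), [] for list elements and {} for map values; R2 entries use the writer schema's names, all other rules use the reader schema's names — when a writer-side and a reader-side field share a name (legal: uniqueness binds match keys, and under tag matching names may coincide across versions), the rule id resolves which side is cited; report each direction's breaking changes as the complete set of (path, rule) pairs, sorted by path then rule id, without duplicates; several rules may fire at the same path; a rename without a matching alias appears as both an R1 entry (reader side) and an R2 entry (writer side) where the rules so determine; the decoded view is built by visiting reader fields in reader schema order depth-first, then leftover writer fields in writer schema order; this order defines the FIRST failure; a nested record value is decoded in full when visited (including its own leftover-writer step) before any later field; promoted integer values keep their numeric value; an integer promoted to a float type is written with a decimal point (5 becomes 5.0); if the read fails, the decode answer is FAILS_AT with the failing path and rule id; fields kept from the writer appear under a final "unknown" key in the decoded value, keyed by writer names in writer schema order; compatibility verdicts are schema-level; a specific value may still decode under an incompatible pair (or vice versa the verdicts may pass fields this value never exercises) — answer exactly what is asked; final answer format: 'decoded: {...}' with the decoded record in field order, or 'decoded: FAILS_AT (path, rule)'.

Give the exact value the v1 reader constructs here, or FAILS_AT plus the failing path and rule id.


decoded: {"status": "HELD", "score": 10.0, "retries": 0, "payload": 0xBEEF, "balance": -2.5, "signature": 0xC0DE, "unknown": {"seq": 0}}

arrows below run writer -> reader for Session
decode walk for Session under reader schema v1:
  status := "HELD"
  score := 10.0
  retries := 0
  payload := 0xBEEF
  balance := -2.5
  signature := 0xC0DE (missing; default applied)
  writer seq: kept under "unknown"
  => decoded: {"status": "HELD", "score": 10.0, "retries": 0, "payload": 0xBEEF, "balance": -2.5, "signature": 0xC0DE, "unknown": {"seq": 0}}
the other Session changes do not affect what is asked:
  field retries in record Session: optional changed to required -> shifts the Session verdicts, not this decode


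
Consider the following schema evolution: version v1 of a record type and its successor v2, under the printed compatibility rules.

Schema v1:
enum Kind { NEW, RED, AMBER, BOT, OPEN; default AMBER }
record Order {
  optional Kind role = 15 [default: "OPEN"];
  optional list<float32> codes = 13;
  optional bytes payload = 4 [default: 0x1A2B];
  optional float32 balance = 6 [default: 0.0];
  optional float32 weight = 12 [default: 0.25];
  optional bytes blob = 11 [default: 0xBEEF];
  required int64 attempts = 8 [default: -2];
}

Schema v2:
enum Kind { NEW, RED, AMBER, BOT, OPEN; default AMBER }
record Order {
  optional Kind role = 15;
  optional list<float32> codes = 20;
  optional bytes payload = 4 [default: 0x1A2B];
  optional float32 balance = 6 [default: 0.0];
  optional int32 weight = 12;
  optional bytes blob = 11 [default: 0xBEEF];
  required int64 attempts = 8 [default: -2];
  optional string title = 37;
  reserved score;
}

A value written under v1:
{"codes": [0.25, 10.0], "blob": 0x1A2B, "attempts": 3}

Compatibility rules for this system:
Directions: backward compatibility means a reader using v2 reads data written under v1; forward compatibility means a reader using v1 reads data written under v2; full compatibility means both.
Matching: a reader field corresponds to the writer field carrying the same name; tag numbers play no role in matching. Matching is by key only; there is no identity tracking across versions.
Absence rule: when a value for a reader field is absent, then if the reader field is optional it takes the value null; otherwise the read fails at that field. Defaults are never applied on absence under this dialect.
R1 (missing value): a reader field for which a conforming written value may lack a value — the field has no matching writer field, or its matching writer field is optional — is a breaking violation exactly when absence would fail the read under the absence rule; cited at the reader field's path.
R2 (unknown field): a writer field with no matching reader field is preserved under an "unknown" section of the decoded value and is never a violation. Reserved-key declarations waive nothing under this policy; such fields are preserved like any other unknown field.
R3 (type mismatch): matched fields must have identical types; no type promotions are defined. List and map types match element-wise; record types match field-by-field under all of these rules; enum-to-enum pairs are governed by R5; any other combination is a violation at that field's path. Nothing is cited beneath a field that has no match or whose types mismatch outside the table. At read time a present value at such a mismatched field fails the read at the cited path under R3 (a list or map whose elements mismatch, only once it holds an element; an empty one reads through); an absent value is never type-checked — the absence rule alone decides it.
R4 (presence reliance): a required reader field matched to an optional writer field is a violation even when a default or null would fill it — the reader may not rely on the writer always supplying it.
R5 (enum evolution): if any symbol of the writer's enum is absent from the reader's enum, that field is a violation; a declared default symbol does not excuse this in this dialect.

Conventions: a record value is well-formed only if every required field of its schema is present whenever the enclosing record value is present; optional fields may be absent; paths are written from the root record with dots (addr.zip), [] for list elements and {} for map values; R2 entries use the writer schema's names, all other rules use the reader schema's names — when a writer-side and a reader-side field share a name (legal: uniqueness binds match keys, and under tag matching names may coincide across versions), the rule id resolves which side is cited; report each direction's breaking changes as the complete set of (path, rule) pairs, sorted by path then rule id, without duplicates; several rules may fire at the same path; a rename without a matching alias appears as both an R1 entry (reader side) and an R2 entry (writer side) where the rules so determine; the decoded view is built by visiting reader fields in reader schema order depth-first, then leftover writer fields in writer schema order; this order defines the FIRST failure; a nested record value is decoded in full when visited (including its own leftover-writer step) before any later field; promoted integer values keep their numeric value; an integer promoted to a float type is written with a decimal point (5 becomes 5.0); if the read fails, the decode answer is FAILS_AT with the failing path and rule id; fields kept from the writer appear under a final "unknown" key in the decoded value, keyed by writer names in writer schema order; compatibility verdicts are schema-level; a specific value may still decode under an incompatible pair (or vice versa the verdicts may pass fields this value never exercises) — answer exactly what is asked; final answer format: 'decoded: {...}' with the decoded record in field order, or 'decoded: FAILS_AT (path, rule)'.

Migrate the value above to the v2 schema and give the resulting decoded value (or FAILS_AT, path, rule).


decoded: {"role": null, "codes": [0.25, 10.0], "payload": null, "balance": null, "weight": null, "blob": 0x1A2B, "attempts": 3, "title": null}

arrows below run writer -> reader for Order
decode walk for Order under reader schema v2:
  role := null (not supplied -> null)
  codes := [0.25, 10.0]
  payload := null (not supplied -> null)
  balance := null (not supplied -> null)
  weight := null (not supplied -> null)
  blob := 0x1A2B
  attempts := 3
  title := null (not supplied -> null)
  => decoded: {"role": null, "codes": [0.25, 10.0], "payload": null, "balance": null, "weight": null, "blob": 0x1A2B, "attempts": 3, "title": null}
the rest of the Order diff is inert for this question:
  field codes in record Order: tag 13 changed to 20 -> inert under this dialect — no rule fires on Order and the result does not move
  field role in record Order: default removed -> inert under this dialect — no rule fires on Order and the result does not move
  field weight in record Order: type float32 changed to int32 (its default is dropped) -> a verdict-level change on Order — the shown value reads the same


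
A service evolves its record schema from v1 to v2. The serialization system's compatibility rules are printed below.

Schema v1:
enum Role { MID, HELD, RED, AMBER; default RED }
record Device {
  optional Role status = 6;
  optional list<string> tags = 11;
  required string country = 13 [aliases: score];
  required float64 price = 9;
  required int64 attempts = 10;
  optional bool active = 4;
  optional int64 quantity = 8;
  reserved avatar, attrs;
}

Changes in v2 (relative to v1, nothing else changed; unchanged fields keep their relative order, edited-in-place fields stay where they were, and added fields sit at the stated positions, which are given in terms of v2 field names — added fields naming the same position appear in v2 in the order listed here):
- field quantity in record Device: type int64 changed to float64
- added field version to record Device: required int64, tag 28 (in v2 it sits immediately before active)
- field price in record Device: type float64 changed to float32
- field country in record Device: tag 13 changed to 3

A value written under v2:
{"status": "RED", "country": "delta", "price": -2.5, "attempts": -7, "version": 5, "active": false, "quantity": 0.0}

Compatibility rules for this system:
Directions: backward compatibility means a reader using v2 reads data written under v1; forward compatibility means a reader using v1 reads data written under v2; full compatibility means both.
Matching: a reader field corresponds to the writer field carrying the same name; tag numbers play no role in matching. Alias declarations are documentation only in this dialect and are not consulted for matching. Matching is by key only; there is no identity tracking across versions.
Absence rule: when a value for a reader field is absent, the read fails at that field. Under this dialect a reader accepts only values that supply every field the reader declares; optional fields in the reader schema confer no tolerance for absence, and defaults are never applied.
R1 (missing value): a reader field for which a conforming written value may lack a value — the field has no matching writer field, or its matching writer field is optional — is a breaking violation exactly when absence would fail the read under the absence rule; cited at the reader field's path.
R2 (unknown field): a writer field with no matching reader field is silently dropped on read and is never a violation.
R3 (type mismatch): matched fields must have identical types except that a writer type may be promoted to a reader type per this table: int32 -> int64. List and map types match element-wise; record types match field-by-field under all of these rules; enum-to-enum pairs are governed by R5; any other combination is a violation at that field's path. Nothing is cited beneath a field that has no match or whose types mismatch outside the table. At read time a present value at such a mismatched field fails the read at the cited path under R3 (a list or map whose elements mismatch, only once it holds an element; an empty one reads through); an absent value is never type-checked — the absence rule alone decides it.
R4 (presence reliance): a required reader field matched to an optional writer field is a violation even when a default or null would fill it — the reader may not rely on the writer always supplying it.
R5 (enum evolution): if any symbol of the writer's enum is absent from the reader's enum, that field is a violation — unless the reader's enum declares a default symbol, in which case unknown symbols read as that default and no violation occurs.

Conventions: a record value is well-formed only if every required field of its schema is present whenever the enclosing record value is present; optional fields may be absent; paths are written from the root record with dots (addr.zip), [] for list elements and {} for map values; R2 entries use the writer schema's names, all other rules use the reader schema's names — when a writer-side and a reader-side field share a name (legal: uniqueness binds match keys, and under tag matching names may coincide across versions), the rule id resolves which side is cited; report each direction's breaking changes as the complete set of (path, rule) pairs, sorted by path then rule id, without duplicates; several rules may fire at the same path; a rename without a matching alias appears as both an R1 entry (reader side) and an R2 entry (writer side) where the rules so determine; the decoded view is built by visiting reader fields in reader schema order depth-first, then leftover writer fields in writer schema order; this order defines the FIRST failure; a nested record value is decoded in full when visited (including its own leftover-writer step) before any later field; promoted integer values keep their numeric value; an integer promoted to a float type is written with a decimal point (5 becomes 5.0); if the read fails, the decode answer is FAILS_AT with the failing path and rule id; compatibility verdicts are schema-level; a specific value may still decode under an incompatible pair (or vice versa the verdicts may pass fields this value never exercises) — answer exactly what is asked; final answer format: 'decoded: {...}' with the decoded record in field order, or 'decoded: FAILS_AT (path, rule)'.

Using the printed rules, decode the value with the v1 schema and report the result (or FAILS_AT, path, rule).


decoded: FAILS_AT (tags, R1)

in Device below, arrows point writer -> reader
decoding the Device value with the v1 reader:
  status := "RED"
  read fails at tags under R1 (no fill)
  => FAILS_AT (tags, R1)
diffs on Device not affecting the asked answer:
  field quantity in record Device: type int64 changed to float64 -> changes Device's schema-level verdicts only — the decode of this value is the same
  added field version to record Device: required int64, tag 28 (in v2 it sits immediately before active) -> changes Device's schema-level verdicts only — the decode of this value is the same
  field price in record Device: type float64 changed to float32 -> changes Device's schema-level verdicts only — the decode of this value is the same
  field country in record Device: tag 13 changed to 3 -> triggers nothing under the printed rules; the Device answer is the same either way


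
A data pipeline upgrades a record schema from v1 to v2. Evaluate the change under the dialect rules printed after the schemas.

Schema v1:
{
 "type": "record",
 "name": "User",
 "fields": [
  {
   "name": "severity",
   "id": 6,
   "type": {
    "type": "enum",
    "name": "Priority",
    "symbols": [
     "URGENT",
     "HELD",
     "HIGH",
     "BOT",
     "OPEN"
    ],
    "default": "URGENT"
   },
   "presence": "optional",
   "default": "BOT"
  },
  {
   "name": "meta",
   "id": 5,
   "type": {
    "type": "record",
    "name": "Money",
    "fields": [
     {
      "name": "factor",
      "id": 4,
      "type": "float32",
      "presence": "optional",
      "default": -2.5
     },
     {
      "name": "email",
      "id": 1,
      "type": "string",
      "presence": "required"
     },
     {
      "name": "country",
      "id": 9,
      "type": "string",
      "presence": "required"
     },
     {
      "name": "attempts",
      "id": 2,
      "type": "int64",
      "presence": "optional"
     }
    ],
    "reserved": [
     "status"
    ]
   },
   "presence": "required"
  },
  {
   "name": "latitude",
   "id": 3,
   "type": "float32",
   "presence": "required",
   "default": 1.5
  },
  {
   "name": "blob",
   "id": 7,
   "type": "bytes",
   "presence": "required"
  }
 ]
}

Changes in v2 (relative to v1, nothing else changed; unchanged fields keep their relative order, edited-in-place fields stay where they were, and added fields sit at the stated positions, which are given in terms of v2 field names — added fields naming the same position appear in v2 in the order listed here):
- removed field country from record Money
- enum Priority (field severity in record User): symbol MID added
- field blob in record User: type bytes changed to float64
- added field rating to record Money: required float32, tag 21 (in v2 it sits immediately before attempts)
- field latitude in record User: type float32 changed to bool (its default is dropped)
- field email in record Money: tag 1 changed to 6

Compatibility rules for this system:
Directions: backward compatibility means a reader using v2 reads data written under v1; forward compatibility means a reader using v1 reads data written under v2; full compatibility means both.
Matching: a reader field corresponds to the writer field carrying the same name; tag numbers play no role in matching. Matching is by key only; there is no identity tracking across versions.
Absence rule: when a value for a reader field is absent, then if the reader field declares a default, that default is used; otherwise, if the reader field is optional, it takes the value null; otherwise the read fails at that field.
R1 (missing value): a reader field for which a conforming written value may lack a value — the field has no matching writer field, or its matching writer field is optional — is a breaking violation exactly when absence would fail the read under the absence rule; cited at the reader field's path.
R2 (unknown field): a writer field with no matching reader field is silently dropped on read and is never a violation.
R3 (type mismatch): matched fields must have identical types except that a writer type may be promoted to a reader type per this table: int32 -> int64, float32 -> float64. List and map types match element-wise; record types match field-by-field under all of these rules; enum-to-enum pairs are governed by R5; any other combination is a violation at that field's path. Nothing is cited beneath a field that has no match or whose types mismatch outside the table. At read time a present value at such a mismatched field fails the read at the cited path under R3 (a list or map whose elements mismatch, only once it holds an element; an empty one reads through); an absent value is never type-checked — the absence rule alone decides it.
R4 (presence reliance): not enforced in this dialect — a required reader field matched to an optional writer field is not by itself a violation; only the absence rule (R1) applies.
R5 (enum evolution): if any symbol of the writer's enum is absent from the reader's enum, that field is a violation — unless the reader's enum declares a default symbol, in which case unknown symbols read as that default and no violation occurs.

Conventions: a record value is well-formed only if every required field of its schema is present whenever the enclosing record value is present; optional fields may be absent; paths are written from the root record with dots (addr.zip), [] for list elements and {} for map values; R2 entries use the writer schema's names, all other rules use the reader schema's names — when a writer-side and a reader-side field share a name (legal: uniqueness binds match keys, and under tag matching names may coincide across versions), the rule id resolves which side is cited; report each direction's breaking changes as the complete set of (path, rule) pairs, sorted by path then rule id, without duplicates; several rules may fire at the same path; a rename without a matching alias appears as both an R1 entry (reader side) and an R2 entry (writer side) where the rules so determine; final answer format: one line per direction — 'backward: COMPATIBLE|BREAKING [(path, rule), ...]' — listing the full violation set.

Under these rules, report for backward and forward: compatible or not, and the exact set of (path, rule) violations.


backward: BREAKING [(blob, R3), (latitude, R3), (meta.rating, R1)]; forward: BREAKING [(blob, R3), (latitude, R3), (meta.country, R1)]

each type pair in User: writer, then reader
backward for User (reader v2, writer v1):
  severity: Priority -> Priority, writer optional; from severity
  meta: Money -> Money, writer required; from meta
  latitude: float32 -> bool, writer required; from latitude
  blob: bytes -> float64, writer required; from blob
  meta.factor: float32 -> float32, writer optional; from meta.factor
  meta.email: string -> string, writer required; from meta.email
  no writer field matches reader meta.rating
  meta.attempts: int64 -> int64, writer optional; from meta.attempts
  leftover writer field: meta.country
  breaking: (blob, R3)
  breaking: (latitude, R3)
  breaking: (meta.rating, R1)
  => 3 violation(s): backward is BREAKING for User
forward for User (reader v1, writer v2):
  severity: Priority -> Priority, writer optional; from severity
  meta: Money -> Money, writer required; from meta
  latitude: bool -> float32, writer required; from latitude
  blob: float64 -> bytes, writer required; from blob
  meta.factor: float32 -> float32, writer optional; from meta.factor
  meta.email: string -> string, writer required; from meta.email
  no writer field matches reader meta.country
  meta.attempts: int64 -> int64, writer optional; from meta.attempts
  leftover writer field: meta.rating
  breaking: (blob, R3)
  breaking: (latitude, R3)
  breaking: (meta.country, R1)
  => 3 violation(s): forward is BREAKING for User


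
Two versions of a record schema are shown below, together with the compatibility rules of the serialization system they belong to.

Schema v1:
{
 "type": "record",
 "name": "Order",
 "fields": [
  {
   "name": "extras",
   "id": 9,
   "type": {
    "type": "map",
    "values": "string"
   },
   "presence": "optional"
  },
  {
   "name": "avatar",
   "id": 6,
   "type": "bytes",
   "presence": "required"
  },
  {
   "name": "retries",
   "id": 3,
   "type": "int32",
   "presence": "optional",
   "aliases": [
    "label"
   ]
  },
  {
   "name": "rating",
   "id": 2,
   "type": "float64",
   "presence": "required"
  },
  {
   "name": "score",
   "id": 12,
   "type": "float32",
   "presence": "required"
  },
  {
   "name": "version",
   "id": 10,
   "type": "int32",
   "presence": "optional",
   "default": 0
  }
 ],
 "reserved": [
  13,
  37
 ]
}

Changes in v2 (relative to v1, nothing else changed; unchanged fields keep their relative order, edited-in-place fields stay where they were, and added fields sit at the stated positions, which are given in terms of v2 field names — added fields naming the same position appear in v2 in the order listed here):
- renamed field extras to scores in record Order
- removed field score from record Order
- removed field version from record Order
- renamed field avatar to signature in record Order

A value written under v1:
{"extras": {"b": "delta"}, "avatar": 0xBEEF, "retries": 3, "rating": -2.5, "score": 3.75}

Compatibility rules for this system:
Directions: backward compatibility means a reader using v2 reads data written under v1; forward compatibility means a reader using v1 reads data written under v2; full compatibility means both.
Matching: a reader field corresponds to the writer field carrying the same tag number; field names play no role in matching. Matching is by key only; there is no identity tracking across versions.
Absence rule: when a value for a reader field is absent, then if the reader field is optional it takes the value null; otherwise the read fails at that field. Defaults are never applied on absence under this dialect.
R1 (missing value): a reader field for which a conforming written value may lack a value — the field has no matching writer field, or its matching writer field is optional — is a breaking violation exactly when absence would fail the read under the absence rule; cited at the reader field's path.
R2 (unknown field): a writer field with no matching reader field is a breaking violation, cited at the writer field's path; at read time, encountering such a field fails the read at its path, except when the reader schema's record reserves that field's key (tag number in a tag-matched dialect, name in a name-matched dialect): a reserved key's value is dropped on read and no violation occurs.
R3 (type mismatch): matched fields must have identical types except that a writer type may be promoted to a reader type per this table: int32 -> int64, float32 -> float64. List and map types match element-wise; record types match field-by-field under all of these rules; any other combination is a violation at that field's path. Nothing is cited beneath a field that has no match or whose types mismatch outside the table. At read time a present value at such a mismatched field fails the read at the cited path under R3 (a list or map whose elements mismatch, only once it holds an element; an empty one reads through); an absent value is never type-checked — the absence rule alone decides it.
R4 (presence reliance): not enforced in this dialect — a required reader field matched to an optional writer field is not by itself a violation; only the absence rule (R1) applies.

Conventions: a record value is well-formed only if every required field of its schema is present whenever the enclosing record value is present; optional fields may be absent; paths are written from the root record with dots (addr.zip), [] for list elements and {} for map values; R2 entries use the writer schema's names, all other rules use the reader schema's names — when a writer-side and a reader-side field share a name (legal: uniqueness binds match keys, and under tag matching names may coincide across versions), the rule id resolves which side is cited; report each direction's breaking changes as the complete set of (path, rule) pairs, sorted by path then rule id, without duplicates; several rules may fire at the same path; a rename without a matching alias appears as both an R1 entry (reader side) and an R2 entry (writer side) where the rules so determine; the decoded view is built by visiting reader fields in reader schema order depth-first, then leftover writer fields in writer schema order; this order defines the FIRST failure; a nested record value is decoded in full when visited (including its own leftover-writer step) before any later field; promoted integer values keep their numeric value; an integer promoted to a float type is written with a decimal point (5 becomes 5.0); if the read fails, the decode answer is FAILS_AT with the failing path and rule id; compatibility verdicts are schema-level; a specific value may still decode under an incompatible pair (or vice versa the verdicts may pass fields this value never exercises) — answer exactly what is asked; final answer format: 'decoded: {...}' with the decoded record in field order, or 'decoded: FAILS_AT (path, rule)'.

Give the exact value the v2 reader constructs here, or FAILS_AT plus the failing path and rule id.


in Order below, arrows point writer -> reader
decode walk for Order under reader schema v2:
  scores := {"b": "delta"} (from writer extras)
  signature := 0xBEEF (from writer avatar)
  retries := 3
  rating := -2.5
  read fails at score under R2 (unknown field)
  => FAILS_AT (score, R2)
diffs on Order not affecting the asked answer:
  renamed field extras to scores in record Order -> fires no rule on Order under this dialect and leaves the result unchanged
  removed field version from record Order -> a verdict-level change on Order — the shown value reads the same
  renamed field avatar to signature in record Order -> fires no rule on Order under this dialect and leaves the result unchanged

decoded: FAILS_AT (score, R2)


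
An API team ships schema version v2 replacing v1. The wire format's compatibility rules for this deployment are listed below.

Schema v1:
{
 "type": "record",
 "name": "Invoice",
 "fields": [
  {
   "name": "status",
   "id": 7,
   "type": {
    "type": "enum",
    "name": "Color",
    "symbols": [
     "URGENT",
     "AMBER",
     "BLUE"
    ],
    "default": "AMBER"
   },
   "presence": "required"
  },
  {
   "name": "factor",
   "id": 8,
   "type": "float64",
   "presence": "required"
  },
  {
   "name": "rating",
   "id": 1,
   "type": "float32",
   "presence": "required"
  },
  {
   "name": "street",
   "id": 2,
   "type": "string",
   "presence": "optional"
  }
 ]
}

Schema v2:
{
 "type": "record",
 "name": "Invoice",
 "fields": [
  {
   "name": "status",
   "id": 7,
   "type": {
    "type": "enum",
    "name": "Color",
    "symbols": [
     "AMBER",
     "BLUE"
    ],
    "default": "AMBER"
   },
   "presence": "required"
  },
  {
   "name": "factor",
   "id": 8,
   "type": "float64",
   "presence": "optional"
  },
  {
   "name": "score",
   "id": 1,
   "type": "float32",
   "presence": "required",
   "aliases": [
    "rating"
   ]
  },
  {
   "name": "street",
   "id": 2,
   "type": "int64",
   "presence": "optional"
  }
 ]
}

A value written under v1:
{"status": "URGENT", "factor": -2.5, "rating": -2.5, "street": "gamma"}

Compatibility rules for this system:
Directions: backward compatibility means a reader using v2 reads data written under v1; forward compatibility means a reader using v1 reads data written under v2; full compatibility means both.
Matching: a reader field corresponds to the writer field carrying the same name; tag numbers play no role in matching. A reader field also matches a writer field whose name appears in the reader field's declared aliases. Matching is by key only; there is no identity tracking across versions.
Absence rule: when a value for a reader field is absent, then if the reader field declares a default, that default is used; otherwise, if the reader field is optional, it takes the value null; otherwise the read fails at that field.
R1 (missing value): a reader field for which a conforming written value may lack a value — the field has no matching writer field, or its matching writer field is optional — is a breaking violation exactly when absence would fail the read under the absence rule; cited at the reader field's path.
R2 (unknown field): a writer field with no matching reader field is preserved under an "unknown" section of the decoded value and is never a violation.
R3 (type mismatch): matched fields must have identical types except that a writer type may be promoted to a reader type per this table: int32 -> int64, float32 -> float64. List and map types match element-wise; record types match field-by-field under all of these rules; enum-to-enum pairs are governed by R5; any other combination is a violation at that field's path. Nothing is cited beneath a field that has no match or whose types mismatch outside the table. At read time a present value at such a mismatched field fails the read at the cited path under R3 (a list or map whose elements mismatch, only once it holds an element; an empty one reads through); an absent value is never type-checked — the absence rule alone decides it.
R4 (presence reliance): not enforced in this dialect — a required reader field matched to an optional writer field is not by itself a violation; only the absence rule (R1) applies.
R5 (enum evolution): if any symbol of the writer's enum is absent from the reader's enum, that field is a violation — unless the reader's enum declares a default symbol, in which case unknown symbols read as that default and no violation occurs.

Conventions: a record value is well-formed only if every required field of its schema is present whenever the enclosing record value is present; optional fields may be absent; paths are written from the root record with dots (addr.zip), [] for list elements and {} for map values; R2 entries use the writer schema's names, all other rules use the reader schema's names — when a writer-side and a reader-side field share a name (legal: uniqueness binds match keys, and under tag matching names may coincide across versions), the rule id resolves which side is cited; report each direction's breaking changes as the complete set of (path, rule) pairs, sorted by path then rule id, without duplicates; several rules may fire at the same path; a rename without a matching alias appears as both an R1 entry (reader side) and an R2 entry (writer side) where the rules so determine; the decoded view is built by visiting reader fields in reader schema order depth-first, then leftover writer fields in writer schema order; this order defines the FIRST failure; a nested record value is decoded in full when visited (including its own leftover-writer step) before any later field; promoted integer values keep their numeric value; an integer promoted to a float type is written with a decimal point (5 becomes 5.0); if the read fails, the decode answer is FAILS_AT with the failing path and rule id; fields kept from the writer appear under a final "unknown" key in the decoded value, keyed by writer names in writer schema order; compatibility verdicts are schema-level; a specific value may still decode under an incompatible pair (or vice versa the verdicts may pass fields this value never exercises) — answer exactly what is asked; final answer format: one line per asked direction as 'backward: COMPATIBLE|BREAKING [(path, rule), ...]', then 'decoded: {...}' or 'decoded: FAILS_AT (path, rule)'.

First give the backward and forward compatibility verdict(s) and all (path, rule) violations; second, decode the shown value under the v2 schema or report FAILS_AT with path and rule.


the writer's type comes first in each Invoice pair
backward for Invoice (reader v2, writer v1):
  writer required, Color -> Color: reader status maps from writer status
  writer required, float64 -> float64: reader factor maps from writer factor
  writer required, float32 -> float32: reader score maps from writer rating
  writer optional, string -> int64: reader street maps from writer street
  rule R3 violated at street
  => backward: BREAKING (1)
forward for Invoice (reader v1, writer v2):
  writer required, Color -> Color: reader status maps from writer status
  writer optional, float64 -> float64: reader factor maps from writer factor
  rating has no writer counterpart
  writer optional, int64 -> string: reader street maps from writer street
  writer score: unknown to reader
  rule R1 violated at factor
  rule R1 violated at rating
  rule R3 violated at street
  => forward: BREAKING (3)
decode walk for Invoice under reader schema v2:
  status := "AMBER" (symbol URGENT -> reader default)
  factor := -2.5
  score := -2.5 (from writer rating)
  read fails at street under R3
  => FAILS_AT (street, R3)

backward: BREAKING [(street, R3)]; forward: BREAKING [(factor, R1), (rating, R1), (street, R3)]; decoded: FAILS_AT (street, R3)


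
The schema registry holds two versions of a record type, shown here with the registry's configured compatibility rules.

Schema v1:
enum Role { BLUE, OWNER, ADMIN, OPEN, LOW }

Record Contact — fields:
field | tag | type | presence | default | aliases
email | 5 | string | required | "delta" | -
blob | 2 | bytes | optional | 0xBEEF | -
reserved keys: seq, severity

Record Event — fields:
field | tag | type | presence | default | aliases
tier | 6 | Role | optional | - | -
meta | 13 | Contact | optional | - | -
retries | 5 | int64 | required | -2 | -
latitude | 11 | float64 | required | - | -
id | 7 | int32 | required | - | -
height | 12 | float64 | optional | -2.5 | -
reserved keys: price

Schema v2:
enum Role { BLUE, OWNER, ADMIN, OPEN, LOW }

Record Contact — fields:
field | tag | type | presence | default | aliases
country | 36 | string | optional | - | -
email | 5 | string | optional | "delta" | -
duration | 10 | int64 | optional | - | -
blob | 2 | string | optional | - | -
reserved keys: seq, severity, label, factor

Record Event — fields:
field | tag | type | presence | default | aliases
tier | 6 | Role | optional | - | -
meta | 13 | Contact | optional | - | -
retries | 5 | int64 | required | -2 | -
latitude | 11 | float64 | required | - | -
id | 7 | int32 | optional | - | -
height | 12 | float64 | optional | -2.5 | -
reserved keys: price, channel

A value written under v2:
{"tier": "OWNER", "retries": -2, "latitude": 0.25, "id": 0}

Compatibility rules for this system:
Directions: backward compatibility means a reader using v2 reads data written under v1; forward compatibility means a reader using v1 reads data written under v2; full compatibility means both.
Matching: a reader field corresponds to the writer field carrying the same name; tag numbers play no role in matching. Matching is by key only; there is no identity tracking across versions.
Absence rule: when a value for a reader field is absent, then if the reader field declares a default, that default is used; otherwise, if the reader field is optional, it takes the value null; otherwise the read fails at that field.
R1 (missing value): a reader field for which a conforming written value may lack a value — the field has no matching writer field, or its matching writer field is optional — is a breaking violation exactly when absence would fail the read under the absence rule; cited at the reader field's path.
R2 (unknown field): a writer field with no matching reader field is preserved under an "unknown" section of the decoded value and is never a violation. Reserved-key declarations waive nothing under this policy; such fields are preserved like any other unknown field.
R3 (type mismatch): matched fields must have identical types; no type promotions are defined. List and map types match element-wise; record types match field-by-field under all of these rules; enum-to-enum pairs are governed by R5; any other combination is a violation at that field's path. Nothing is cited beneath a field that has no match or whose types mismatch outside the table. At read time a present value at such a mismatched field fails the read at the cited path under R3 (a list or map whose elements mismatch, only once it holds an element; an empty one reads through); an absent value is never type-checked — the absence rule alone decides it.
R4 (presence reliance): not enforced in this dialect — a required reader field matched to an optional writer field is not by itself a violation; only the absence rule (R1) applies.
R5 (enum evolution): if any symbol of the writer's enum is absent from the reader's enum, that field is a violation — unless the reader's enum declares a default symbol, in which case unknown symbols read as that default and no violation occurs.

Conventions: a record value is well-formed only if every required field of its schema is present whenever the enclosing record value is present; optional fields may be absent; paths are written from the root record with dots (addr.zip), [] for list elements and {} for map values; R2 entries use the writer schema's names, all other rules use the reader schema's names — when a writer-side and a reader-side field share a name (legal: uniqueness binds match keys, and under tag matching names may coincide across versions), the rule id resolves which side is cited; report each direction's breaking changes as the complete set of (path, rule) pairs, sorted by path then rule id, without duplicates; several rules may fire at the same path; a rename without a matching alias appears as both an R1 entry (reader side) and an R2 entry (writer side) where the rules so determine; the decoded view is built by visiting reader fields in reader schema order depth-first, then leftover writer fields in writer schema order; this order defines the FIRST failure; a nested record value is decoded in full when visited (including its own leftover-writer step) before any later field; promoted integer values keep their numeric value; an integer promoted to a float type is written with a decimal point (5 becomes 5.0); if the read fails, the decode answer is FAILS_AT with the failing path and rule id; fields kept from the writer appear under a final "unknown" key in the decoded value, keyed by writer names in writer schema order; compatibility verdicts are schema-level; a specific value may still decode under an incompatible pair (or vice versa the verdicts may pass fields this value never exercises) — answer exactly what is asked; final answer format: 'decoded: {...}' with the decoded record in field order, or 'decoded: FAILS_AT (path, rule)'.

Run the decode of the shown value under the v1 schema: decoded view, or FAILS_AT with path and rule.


each type pair in Event: writer, then reader
decoding the Event value with the v1 reader:
  tier := "OWNER"
  meta := null (absent, optional -> null)
  retries := -2
  latitude := 0.25
  id := 0
  height := -2.5 (absent -> default)
  => decoded: {"tier": "OWNER", "meta": null, "retries": -2, "latitude": 0.25, "id": 0, "height": -2.5}
remaining Event differences; none change what is asked:
  added field country to record Contact: optional string, tag 36 (in v2 it sits immediately before email) -> no rule fires on it and the decoded Event view is identical with or without it
  added field duration to record Contact: optional int64, tag 10 (in v2 it sits immediately before blob) -> no rule fires on it and the decoded Event view is identical with or without it
  field email in record Contact: required changed to optional -> no rule fires on it and the decoded Event view is identical with or without it
  field blob in record Contact: type bytes changed to string (its default is dropped) -> schema-level compatibility only; this Event value's decode is unchanged
  field id in record Event: required changed to optional -> schema-level compatibility only; this Event value's decode is unchanged

decoded: {"tier": "OWNER", "meta": null, "retries": -2, "latitude": 0.25, "id": 0, "height": -2.5}
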